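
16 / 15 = 1.07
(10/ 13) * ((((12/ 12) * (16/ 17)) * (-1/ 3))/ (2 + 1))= -160/ 1989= -0.08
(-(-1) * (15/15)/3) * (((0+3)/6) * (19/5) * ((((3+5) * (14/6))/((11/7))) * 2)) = 7448/495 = 15.05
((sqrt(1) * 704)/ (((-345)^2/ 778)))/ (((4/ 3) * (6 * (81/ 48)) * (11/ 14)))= 1394176/ 3213675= 0.43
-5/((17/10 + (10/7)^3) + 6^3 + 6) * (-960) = 5488000/259097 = 21.18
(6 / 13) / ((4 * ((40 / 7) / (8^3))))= 672 / 65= 10.34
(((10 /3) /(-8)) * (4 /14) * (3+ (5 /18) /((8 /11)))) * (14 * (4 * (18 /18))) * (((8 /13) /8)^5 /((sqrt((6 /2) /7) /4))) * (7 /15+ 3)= -1948 * sqrt(21) /6940323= -0.00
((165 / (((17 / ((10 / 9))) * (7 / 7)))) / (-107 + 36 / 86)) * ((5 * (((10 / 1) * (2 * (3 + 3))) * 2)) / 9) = -13.49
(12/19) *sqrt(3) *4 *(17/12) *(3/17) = 12 *sqrt(3)/19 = 1.09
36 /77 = 0.47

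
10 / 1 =10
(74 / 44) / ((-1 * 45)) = -37 / 990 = -0.04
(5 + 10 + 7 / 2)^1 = 37 / 2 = 18.50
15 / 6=5 / 2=2.50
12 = 12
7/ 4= 1.75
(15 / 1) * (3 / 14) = 45 / 14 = 3.21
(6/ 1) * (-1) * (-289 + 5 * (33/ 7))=11148/ 7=1592.57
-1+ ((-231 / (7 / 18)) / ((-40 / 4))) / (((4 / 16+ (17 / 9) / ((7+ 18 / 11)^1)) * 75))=0.69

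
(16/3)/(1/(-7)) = -112/3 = -37.33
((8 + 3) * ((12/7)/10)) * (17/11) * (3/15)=102/175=0.58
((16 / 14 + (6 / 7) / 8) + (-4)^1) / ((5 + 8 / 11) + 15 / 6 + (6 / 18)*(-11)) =-363 / 602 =-0.60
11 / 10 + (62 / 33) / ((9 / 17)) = 13807 / 2970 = 4.65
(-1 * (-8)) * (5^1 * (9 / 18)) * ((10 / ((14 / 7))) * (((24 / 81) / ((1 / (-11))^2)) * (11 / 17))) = 1064800 / 459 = 2319.83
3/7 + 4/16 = 19/28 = 0.68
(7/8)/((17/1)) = 7/136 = 0.05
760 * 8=6080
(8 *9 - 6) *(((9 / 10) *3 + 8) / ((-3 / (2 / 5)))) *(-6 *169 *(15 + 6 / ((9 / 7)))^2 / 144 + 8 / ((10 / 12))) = 3449877629 / 13500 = 255546.49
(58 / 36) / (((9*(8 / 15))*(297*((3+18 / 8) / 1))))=145 / 673596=0.00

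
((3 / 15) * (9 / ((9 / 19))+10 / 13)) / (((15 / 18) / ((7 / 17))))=10794 / 5525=1.95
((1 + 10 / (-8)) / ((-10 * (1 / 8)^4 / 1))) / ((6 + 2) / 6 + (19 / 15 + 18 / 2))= 256 / 29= 8.83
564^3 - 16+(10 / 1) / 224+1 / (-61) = 1225702666689 / 6832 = 179406128.03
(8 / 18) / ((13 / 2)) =8 / 117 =0.07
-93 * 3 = -279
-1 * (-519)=519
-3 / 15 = -0.20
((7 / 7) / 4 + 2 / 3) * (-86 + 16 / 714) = -78.81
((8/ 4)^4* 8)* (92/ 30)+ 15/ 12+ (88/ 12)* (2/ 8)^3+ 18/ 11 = 2088421/ 5280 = 395.53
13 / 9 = 1.44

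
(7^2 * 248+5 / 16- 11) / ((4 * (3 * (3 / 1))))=194261 / 576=337.26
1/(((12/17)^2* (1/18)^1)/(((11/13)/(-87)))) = -0.35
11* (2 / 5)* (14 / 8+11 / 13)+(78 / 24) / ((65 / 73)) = 3919 / 260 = 15.07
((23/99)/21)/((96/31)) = 713/199584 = 0.00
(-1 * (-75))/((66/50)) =625/11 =56.82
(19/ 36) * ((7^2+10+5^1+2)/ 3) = 209/ 18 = 11.61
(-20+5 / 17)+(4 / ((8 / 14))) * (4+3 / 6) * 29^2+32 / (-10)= 4499661 / 170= 26468.59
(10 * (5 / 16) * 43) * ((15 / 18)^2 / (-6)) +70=94085 / 1728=54.45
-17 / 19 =-0.89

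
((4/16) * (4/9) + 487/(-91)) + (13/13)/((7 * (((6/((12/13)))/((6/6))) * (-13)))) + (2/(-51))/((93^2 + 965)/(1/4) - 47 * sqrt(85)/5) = -2338659076540622/446119223568291 - 94 * sqrt(85)/377108388477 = -5.24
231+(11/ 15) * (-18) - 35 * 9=-486/ 5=-97.20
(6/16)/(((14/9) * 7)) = 27/784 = 0.03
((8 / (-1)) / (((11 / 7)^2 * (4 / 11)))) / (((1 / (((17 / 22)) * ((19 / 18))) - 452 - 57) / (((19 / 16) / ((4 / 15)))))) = 4510695 / 57731872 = 0.08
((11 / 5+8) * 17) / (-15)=-289 / 25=-11.56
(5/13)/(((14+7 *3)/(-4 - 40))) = -44/91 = -0.48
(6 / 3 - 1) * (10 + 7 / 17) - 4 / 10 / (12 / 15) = 9.91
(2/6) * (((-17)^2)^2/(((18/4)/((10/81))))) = 763.80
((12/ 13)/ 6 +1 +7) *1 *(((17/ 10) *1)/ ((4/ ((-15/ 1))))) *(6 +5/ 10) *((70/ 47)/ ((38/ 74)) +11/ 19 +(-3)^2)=-3765279/ 893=-4216.44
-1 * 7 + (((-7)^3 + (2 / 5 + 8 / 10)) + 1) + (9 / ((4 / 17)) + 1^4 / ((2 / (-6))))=-6251 / 20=-312.55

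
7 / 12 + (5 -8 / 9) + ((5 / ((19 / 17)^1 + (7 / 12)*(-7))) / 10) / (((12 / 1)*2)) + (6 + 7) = 96308 / 5445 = 17.69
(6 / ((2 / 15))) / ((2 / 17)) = 765 / 2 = 382.50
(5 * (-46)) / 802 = -115 / 401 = -0.29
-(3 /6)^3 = -1 /8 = -0.12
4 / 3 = 1.33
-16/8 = -2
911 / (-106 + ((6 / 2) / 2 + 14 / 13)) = -23686 / 2689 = -8.81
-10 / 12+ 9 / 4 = 17 / 12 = 1.42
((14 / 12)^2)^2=2401 / 1296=1.85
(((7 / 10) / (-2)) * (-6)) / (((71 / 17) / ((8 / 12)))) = 119 / 355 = 0.34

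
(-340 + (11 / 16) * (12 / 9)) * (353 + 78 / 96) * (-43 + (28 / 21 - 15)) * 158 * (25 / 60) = 85931888575 / 192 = 447561919.66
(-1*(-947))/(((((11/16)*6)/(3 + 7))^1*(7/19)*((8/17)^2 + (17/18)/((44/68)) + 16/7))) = 2495988960/1588903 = 1570.89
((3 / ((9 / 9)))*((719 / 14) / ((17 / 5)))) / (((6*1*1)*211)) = 3595 / 100436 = 0.04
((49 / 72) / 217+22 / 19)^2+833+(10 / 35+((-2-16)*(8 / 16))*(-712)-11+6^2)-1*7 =91404620523343 / 12589069248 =7260.63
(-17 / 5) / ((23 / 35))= -119 / 23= -5.17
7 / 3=2.33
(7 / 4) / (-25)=-7 / 100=-0.07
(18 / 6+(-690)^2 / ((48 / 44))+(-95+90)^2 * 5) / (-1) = -436553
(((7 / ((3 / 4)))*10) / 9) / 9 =280 / 243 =1.15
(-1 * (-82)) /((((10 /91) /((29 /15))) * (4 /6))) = 108199 /50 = 2163.98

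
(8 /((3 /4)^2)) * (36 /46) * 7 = 1792 /23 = 77.91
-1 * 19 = -19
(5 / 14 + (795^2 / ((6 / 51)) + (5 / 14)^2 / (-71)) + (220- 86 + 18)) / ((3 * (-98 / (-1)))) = 74761829327 / 4091304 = 18273.35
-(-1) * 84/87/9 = 28/261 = 0.11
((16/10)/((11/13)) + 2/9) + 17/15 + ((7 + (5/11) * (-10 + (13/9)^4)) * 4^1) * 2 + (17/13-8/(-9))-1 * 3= 37.91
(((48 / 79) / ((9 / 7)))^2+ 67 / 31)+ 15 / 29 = 146532008 / 50495931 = 2.90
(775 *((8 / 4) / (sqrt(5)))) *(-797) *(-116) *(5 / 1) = 143300600 *sqrt(5) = 320429882.82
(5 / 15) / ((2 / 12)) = 2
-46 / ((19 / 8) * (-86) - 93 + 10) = 184 / 1149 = 0.16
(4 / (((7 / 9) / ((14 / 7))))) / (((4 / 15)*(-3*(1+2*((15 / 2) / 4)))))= -360 / 133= -2.71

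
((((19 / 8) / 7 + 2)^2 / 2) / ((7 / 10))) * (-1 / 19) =-85805 / 417088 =-0.21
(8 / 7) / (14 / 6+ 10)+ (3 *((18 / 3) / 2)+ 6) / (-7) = -2.05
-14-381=-395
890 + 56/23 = 20526/23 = 892.43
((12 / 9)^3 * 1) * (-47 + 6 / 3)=-320 / 3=-106.67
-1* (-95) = 95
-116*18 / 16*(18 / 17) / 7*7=-2349 / 17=-138.18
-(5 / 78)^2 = -25 / 6084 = -0.00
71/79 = 0.90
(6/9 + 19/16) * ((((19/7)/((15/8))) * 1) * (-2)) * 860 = -290852/63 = -4616.70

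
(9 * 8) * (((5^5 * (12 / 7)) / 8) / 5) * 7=67500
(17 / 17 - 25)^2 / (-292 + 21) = -2.13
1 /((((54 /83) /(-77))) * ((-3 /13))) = 83083 /162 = 512.86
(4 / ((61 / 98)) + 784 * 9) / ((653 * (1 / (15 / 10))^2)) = 24.33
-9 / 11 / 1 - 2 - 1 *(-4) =13 / 11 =1.18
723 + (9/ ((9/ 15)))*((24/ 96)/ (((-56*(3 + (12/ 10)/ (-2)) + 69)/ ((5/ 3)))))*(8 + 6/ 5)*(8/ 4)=235846/ 327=721.24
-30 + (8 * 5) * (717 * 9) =258090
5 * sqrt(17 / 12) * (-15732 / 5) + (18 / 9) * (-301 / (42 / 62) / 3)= -2622 * sqrt(51)- 2666 / 9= -19021.05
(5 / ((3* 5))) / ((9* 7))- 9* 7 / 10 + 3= -3.29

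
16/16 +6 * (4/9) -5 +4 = 8/3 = 2.67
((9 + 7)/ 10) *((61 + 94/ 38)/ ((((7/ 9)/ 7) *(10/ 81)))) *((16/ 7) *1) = 16922.45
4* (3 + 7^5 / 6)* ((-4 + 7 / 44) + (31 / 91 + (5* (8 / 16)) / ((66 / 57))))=-15058375 / 1001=-15043.33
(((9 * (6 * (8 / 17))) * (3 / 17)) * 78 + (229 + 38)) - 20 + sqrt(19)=sqrt(19) + 172471 / 289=601.14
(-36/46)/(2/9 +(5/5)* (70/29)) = -2349/7912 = -0.30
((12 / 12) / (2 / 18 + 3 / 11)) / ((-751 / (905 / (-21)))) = 29865 / 199766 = 0.15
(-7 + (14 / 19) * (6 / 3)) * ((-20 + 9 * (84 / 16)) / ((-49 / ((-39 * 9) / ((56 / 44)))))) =-6312735 / 7448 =-847.57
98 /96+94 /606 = 5701 /4848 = 1.18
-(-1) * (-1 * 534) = -534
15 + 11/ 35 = 536/ 35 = 15.31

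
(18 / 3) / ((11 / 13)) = 78 / 11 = 7.09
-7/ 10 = -0.70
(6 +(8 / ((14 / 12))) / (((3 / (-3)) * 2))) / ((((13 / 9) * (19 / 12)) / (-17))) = -33048 / 1729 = -19.11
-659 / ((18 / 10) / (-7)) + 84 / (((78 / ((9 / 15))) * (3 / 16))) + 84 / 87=43552369 / 16965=2567.19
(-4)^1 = -4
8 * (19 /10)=76 /5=15.20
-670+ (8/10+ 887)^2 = 19687971/25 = 787518.84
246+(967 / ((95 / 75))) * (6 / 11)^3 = 9354174 / 25289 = 369.89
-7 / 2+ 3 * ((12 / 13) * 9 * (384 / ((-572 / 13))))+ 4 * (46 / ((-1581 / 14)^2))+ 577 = 254498118397 / 714874446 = 356.00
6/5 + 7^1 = 41/5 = 8.20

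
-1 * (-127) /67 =127 /67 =1.90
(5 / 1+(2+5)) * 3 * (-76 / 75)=-912 / 25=-36.48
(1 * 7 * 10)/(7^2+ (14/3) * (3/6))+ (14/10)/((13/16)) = 2207/715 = 3.09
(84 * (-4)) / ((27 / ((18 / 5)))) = -224 / 5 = -44.80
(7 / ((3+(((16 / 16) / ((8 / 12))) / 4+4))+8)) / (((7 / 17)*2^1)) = 68 / 123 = 0.55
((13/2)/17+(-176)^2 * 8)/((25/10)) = 1685097/17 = 99123.35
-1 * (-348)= 348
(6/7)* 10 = 60/7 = 8.57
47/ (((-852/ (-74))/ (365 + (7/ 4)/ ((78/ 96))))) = 2766749/ 1846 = 1498.78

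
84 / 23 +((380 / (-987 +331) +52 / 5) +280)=5534899 / 18860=293.47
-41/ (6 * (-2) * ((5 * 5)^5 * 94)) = 41/ 11015625000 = 0.00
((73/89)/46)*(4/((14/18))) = 1314/14329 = 0.09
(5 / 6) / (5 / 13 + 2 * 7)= 65 / 1122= 0.06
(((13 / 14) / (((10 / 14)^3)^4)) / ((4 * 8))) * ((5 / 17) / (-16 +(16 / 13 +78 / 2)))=0.02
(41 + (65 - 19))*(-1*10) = -870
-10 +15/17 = -9.12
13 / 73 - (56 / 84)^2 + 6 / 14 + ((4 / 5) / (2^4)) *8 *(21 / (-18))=-7001 / 22995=-0.30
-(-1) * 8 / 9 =0.89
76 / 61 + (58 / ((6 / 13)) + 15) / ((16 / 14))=124.33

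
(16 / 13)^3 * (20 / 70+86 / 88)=398336 / 169169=2.35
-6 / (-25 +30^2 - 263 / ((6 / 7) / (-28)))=-18 / 28399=-0.00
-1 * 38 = -38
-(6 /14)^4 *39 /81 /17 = -0.00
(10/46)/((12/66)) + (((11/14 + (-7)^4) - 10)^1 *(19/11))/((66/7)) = 14672875/33396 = 439.36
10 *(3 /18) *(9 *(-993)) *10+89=-148861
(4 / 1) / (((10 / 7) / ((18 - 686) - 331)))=-13986 / 5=-2797.20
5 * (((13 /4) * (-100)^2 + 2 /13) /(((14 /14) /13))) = 2112510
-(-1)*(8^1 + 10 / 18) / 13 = 77 / 117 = 0.66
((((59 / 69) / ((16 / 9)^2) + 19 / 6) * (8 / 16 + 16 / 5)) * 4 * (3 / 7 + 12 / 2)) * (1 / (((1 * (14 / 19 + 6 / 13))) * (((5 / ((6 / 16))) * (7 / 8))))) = 26993889 / 1154048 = 23.39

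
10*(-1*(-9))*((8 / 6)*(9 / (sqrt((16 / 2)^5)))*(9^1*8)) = 429.57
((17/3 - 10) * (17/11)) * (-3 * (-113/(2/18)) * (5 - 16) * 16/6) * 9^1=5394168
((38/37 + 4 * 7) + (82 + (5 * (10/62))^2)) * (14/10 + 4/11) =385178561/1955635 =196.96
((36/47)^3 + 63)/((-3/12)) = -26350020/103823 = -253.80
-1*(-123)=123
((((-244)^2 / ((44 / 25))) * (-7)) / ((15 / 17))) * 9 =-26567940 / 11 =-2415267.27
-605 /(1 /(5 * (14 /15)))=-8470 /3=-2823.33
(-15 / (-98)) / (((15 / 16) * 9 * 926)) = 4 / 204183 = 0.00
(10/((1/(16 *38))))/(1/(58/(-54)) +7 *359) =17632/7285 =2.42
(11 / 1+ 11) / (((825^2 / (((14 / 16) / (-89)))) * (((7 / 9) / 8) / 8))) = -16 / 611875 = -0.00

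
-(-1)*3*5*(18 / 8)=135 / 4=33.75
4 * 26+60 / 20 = 107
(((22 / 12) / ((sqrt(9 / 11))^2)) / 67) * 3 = 121 / 1206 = 0.10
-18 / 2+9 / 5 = -36 / 5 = -7.20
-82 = -82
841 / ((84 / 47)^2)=1857769 / 7056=263.29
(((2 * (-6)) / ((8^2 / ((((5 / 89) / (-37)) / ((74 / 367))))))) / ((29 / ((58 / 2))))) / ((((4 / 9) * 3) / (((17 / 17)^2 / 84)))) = 0.00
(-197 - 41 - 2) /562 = -120 /281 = -0.43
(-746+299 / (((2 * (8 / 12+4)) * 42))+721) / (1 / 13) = -123513 / 392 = -315.08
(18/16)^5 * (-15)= -885735/32768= -27.03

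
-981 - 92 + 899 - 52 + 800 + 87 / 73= 41989 / 73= 575.19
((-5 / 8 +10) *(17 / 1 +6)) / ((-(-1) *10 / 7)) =2415 / 16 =150.94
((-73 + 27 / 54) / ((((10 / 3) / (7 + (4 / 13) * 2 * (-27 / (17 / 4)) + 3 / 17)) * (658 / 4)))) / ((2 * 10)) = -31407 / 1454180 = -0.02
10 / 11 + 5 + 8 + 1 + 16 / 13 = 2308 / 143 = 16.14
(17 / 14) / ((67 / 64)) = 544 / 469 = 1.16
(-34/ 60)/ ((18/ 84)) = -119/ 45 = -2.64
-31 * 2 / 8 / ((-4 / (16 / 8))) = 31 / 8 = 3.88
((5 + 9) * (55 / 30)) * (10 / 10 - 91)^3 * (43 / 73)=-804573000 / 73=-11021547.95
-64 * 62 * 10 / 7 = -39680 / 7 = -5668.57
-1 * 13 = -13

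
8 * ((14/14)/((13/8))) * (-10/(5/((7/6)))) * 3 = -448/13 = -34.46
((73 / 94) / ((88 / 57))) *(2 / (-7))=-4161 / 28952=-0.14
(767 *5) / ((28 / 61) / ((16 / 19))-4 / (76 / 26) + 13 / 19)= -3555812 / 129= -27564.43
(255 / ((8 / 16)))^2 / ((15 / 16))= 277440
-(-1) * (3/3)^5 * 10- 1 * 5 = 5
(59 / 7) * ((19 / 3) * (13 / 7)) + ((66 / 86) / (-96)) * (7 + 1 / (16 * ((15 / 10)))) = 53442831 / 539392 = 99.08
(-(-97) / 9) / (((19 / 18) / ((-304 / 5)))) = -3104 / 5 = -620.80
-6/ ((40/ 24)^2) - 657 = -659.16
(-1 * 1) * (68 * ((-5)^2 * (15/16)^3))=-1434375/1024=-1400.76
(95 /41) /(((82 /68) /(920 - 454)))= 1505180 /1681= 895.41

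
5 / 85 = 1 / 17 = 0.06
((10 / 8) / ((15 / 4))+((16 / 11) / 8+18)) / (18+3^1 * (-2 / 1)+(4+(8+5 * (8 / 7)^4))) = 112847 / 198264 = 0.57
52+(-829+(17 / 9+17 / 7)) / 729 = 2336249 / 45927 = 50.87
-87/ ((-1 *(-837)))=-29/ 279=-0.10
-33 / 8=-4.12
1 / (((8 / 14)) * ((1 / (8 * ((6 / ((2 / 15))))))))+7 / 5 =3157 / 5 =631.40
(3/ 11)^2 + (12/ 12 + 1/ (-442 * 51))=2930339/ 2727582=1.07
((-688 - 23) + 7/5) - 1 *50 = -3798/5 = -759.60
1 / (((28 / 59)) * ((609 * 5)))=59 / 85260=0.00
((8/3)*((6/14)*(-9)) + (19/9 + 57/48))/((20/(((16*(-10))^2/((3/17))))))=-50679.79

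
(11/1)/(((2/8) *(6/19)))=418/3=139.33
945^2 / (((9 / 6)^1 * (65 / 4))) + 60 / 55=5239236 / 143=36638.01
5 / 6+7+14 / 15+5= 413 / 30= 13.77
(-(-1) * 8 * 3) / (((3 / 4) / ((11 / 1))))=352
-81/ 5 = -16.20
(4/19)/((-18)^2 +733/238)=952/1479055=0.00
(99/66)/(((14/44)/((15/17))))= 495/119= 4.16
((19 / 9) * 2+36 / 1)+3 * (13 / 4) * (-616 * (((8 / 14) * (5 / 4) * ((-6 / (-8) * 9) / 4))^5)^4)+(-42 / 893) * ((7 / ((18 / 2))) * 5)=-251669.83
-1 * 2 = -2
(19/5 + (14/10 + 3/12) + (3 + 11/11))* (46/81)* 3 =161/10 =16.10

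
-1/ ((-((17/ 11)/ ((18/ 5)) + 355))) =198/ 70375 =0.00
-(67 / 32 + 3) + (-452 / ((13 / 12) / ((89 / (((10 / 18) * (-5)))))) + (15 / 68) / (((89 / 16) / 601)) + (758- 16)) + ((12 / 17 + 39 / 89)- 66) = 13017599177 / 925600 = 14063.96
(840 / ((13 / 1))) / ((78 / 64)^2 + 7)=860160 / 112957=7.61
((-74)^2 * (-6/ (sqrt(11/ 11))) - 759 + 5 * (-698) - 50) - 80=-37235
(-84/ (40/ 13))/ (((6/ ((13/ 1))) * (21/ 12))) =-169/ 5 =-33.80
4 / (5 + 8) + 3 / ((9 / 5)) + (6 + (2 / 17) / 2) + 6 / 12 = 11315 / 1326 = 8.53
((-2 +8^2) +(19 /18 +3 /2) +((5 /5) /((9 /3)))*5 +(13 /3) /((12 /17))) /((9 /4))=2605 /81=32.16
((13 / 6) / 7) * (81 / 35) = 351 / 490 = 0.72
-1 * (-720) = 720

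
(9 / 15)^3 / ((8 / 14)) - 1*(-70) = 70.38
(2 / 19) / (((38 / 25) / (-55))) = -1375 / 361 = -3.81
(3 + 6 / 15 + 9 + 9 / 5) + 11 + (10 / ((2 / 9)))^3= 455751 / 5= 91150.20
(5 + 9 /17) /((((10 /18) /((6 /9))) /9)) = 5076 /85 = 59.72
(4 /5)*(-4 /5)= -16 /25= -0.64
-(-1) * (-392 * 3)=-1176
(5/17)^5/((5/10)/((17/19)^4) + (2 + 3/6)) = 3125/4657371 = 0.00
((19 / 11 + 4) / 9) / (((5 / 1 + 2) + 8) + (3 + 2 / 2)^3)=7 / 869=0.01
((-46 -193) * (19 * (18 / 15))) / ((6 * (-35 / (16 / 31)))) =72656 / 5425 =13.39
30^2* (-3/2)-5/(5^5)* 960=-168942/125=-1351.54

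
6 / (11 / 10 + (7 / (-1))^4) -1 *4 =-32008 / 8007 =-4.00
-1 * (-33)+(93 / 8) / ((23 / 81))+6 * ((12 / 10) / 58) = 74.06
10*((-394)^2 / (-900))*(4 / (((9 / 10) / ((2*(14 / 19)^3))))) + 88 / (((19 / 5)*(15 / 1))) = -3406882936 / 555579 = -6132.13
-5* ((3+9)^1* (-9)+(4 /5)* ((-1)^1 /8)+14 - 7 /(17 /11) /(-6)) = 23803 /51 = 466.73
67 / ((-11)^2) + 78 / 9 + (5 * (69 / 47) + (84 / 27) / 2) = 927250 / 51183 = 18.12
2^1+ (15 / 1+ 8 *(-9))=-55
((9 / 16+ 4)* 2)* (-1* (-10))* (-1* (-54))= 4927.50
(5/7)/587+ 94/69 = 1.36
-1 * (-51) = 51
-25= -25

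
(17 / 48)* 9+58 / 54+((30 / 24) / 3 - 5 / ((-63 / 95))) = 36947 / 3024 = 12.22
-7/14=-1/2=-0.50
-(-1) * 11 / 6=11 / 6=1.83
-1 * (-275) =275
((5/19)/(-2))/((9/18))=-5/19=-0.26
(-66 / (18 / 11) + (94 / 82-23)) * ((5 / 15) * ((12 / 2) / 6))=-7649 / 369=-20.73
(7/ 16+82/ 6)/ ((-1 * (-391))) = 677/ 18768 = 0.04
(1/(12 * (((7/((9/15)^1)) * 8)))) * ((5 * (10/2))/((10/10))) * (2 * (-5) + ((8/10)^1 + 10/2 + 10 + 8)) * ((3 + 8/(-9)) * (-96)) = -437/7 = -62.43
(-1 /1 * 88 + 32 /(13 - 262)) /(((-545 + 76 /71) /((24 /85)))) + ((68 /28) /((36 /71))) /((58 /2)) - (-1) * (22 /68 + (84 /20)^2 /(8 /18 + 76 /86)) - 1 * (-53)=904519296695723 /13537482375900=66.82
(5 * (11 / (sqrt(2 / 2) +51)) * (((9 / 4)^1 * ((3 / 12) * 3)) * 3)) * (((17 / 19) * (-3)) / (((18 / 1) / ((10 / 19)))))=-0.42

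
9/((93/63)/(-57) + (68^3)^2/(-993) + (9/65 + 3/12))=-927124380/10256512610064713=-0.00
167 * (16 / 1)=2672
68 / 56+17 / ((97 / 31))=9027 / 1358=6.65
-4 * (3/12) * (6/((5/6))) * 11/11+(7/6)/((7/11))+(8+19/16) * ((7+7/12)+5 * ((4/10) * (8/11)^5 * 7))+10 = 15534443623/154608960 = 100.48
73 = 73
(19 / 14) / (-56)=-0.02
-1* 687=-687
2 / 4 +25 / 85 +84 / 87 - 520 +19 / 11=-5602101 / 10846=-516.51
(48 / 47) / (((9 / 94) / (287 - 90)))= 6304 / 3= 2101.33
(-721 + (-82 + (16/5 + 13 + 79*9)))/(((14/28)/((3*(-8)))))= 18192/5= 3638.40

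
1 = 1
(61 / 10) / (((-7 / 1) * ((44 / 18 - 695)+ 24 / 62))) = 17019 / 13518050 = 0.00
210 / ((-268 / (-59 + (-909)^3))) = 39432198120 / 67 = 588540270.45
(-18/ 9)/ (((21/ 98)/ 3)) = -28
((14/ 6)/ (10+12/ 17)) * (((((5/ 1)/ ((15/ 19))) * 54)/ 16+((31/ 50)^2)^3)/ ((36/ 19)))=108163616813963/ 43875000000000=2.47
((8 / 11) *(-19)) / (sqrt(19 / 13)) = -8 *sqrt(247) / 11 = -11.43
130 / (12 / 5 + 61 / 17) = 11050 / 509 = 21.71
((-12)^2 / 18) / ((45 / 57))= 152 / 15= 10.13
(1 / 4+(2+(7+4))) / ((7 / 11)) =583 / 28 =20.82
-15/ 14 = -1.07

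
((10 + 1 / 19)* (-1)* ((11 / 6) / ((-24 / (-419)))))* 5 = -1608.77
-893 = -893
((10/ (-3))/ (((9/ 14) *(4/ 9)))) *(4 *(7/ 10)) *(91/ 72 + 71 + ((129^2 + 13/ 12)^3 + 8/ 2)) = -390267957283511041/ 2592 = -150566341544564.44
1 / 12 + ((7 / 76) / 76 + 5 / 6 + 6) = 119873 / 17328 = 6.92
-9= -9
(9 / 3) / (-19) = -0.16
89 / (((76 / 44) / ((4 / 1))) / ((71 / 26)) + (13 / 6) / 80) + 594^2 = 24531826308 / 69433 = 353316.53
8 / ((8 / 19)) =19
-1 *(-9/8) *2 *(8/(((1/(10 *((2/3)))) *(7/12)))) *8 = 11520/7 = 1645.71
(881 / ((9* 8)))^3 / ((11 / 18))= 683797841 / 228096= 2997.85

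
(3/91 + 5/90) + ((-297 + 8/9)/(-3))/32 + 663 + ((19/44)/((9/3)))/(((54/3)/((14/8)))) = 24006715/36036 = 666.19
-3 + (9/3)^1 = 0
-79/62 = -1.27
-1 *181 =-181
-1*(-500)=500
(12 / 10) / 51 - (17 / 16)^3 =-409413 / 348160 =-1.18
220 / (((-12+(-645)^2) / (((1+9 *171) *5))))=1694000 / 416013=4.07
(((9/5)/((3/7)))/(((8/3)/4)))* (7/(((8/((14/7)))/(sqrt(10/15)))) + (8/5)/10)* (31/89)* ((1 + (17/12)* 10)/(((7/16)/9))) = 1218672/11125 + 177723* sqrt(6)/445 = 1087.81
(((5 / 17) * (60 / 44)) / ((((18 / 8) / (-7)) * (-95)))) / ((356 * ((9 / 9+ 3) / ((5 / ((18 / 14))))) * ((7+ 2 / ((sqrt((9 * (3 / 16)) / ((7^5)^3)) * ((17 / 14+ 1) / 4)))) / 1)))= -168175 / 24596638236469534488308+ 71483532400 * sqrt(21) / 55342436032056452598693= 0.00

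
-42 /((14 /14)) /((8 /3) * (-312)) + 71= 29557 /416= 71.05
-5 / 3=-1.67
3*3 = 9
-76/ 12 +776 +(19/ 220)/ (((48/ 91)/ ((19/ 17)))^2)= 112803976339/ 146488320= 770.05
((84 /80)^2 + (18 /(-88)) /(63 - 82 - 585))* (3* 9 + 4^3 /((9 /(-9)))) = -13555431 /332200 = -40.81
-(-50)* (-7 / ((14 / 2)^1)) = -50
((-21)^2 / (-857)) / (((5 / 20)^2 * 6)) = -1176 / 857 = -1.37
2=2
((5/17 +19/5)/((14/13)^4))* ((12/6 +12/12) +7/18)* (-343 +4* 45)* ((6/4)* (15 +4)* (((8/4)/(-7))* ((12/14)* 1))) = 11735.36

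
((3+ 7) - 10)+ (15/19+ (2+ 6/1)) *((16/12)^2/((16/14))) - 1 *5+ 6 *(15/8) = 13627/684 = 19.92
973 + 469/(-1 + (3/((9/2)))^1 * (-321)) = 208726/215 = 970.82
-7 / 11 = -0.64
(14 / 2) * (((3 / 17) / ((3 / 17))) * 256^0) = 7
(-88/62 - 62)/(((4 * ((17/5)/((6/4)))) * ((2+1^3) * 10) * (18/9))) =-983/8432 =-0.12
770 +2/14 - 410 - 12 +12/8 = 4895/14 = 349.64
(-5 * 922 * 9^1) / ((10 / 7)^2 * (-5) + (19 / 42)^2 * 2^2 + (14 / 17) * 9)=311050530 / 14797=21021.19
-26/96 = -13/48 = -0.27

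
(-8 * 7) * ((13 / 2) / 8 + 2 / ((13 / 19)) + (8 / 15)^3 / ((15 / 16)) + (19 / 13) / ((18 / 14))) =-371066927 / 1316250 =-281.91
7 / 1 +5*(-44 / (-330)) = 23 / 3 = 7.67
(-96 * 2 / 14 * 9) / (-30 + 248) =-0.57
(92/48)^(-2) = 144/529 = 0.27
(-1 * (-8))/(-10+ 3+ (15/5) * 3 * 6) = 8/47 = 0.17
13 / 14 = 0.93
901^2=811801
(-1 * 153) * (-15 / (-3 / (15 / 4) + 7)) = 11475 / 31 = 370.16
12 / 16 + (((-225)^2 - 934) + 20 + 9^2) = 199171 / 4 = 49792.75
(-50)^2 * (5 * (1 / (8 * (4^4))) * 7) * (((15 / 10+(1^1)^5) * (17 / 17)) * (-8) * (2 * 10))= -546875 / 32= -17089.84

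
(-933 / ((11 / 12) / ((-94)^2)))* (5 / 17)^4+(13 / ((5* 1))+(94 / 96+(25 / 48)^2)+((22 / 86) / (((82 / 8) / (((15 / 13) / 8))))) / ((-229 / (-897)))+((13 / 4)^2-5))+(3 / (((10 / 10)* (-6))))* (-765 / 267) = -25589323809762950585759 / 380293279820847360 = -67288.39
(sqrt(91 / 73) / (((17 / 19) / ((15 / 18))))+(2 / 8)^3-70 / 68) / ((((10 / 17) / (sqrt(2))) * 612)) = 0.00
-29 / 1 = -29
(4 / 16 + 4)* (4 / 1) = 17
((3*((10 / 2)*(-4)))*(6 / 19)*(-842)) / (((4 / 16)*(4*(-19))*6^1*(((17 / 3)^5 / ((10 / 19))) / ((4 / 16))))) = -30690900 / 9738799163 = -0.00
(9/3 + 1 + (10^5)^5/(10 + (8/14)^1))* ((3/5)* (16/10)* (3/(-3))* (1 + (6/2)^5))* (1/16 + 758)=-155372490000000000000000657003672/925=-167970259459459459459460200000.00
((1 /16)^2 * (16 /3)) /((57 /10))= 5 /1368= 0.00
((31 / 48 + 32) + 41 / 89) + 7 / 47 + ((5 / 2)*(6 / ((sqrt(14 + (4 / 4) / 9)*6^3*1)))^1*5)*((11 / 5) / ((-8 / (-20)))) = 275*sqrt(127) / 6096 + 6677161 / 200784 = 33.76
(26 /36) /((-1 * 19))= -13 /342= -0.04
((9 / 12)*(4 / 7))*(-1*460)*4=-5520 / 7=-788.57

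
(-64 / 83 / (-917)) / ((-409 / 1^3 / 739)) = -47296 / 31129399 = -0.00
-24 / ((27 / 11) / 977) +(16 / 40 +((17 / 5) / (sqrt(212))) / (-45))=-429862 / 45 - 17*sqrt(53) / 23850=-9552.49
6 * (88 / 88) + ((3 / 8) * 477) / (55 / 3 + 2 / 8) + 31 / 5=48671 / 2230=21.83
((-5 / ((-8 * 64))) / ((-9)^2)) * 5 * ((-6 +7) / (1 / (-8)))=-25 / 5184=-0.00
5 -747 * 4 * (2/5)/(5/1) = -5851/25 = -234.04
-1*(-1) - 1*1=0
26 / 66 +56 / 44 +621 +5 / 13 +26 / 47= 1143067 / 1833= 623.60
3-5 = -2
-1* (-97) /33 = 97 /33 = 2.94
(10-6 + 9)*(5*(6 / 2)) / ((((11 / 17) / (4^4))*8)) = 106080 / 11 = 9643.64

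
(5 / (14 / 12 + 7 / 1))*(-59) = -1770 / 49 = -36.12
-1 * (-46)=46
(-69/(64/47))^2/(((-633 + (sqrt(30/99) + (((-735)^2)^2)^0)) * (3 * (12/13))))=-39603700851/26994651136 - 15191293 * sqrt(330)/215957209088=-1.47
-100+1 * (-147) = -247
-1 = -1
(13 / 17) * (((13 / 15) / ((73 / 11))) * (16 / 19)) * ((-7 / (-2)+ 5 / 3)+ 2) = 639496 / 1061055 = 0.60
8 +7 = 15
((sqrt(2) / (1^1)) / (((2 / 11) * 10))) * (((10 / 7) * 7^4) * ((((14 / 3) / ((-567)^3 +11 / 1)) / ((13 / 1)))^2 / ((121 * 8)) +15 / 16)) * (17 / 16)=66858587753025755160729689 * sqrt(2) / 35579527322148793691136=2657.49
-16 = -16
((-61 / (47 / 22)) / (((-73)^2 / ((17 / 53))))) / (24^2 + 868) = -11407 / 9584217158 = -0.00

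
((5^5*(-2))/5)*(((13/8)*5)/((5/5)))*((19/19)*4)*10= -406250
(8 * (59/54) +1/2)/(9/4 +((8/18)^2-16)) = -2994/4391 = -0.68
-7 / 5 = -1.40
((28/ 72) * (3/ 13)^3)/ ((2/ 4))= 21/ 2197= 0.01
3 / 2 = 1.50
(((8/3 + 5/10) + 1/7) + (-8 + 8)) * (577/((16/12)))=80203/56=1432.20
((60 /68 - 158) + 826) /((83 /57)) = 7809 /17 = 459.35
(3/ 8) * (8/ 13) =3/ 13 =0.23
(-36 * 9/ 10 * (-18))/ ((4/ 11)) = 8019/ 5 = 1603.80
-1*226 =-226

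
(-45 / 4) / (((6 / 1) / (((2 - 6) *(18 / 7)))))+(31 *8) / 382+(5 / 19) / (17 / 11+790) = 4409359284 / 221183921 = 19.94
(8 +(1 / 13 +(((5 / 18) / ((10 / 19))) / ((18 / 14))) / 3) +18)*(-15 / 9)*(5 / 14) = -8280925 / 530712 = -15.60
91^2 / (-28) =-1183 / 4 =-295.75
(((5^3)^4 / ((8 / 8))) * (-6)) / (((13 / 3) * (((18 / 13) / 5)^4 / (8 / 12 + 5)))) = -5699005126953125 / 17496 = -325731888829.05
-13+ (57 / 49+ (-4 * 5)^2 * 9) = 175820 / 49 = 3588.16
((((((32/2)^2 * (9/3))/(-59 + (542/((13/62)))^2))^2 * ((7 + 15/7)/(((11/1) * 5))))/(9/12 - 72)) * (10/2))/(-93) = 479174066176/289156033606034187179125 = 0.00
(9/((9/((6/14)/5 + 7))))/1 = 248/35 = 7.09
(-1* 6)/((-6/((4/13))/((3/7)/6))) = 2/91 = 0.02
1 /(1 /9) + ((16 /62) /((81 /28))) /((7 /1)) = 22631 /2511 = 9.01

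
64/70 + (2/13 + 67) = 30971/455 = 68.07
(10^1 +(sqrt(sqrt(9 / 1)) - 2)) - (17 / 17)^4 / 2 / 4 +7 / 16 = sqrt(3) +133 / 16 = 10.04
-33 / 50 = -0.66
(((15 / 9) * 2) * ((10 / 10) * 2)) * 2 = 40 / 3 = 13.33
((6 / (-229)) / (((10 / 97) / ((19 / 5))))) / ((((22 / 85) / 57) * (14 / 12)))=-16072803 / 88165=-182.30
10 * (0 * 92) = 0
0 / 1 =0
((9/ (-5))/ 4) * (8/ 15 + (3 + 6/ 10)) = -93/ 50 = -1.86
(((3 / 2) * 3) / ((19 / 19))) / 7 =9 / 14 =0.64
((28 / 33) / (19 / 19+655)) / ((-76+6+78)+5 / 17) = 119 / 763092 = 0.00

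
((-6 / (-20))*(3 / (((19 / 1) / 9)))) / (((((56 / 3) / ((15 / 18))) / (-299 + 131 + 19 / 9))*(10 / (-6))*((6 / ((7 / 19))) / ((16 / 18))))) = 1493 / 14440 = 0.10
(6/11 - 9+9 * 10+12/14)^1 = 6345/77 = 82.40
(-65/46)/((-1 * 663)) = 5/2346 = 0.00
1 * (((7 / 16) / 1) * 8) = 7 / 2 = 3.50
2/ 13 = 0.15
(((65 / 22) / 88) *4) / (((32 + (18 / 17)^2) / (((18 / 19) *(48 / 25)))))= 202878 / 27507535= 0.01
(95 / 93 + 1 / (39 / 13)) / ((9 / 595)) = 8330 / 93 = 89.57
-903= -903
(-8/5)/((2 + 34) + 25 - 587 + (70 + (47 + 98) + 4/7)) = 0.01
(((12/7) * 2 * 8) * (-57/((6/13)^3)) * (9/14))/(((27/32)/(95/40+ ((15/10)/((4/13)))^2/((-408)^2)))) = -39120996941/1359456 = -28776.95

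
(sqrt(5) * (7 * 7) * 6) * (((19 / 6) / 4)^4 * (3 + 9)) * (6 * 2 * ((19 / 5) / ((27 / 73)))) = 8857006123 * sqrt(5) / 51840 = 382038.34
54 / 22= 27 / 11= 2.45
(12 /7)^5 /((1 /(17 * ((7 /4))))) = 440.46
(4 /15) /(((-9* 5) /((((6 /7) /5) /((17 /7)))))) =-8 /19125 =-0.00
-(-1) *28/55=28/55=0.51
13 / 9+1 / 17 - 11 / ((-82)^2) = 1544837 / 1028772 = 1.50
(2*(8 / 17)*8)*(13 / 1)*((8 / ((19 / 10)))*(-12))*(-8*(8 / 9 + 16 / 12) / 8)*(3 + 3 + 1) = 74547200 / 969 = 76932.09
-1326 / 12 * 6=-663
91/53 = 1.72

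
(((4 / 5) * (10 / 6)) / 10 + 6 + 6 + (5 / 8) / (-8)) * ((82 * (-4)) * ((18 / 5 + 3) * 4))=-5219423 / 50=-104388.46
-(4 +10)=-14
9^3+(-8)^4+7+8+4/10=24202/5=4840.40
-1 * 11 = -11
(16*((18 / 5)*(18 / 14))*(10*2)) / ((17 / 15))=155520 / 119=1306.89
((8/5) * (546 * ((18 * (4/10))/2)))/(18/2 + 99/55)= 1456/5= 291.20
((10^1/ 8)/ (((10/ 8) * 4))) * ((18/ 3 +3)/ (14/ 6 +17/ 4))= 27/ 79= 0.34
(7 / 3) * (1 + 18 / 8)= 91 / 12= 7.58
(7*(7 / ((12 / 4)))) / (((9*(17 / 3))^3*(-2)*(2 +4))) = -49 / 4775436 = -0.00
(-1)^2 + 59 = 60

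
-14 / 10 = -1.40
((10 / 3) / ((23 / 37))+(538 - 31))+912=98281 / 69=1424.36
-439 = -439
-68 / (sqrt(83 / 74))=-68 * sqrt(6142) / 83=-64.21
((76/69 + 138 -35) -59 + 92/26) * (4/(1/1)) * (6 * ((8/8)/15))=69808/897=77.82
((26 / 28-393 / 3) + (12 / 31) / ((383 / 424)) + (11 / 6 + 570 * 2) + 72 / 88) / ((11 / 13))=36118436458 / 30169293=1197.19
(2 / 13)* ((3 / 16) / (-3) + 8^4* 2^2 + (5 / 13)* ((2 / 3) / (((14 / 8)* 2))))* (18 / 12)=71565359 / 18928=3780.93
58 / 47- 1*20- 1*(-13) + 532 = 24733 / 47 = 526.23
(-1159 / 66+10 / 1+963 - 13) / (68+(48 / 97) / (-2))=6033497 / 433752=13.91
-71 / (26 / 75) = -5325 / 26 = -204.81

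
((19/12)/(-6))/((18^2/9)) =-19/2592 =-0.01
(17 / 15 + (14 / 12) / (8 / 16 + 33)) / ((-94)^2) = 0.00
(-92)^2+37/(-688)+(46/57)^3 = 1078481918803/127412784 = 8464.47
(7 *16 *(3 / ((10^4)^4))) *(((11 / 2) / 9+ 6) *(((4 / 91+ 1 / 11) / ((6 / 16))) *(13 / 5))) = 357 / 1718750000000000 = 0.00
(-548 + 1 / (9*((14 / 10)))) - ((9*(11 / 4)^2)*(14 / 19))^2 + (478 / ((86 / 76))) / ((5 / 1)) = -932131350617 / 312943680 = -2978.59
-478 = -478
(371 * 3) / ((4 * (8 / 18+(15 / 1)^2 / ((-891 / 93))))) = -110187 / 9124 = -12.08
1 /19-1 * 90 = -89.95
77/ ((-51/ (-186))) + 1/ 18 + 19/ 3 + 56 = 105023/ 306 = 343.21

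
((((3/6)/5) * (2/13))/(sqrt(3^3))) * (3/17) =sqrt(3)/3315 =0.00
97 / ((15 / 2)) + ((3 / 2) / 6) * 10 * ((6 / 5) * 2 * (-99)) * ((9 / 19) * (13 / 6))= -170059 / 285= -596.70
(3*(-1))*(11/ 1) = -33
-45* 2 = -90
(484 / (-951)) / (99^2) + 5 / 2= 385147 / 154062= 2.50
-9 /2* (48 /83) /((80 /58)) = -783 /415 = -1.89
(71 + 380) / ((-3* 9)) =-16.70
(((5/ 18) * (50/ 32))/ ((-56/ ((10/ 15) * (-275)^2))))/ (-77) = 859375/ 169344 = 5.07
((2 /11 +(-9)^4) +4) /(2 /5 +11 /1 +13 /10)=722170 /1397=516.94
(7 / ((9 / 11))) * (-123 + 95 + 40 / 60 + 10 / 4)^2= 1709477 / 324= 5276.16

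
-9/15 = -3/5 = -0.60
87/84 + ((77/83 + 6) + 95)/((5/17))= 807799/2324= 347.59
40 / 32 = 5 / 4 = 1.25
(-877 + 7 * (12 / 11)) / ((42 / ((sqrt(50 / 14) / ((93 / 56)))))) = -191260 * sqrt(7) / 21483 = -23.55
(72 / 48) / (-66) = -1 / 44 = -0.02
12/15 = 4/5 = 0.80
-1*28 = -28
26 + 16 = 42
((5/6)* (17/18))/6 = 85/648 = 0.13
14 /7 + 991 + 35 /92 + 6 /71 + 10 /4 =6505643 /6532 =995.96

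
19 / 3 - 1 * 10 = -11 / 3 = -3.67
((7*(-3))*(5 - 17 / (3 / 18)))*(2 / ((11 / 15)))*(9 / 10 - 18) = -1044981 / 11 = -94998.27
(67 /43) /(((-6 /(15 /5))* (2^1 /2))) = -67 /86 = -0.78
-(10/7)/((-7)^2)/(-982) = 5/168413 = 0.00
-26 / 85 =-0.31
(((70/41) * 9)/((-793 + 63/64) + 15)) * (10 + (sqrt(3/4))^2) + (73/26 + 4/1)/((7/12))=2125857078/185538899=11.46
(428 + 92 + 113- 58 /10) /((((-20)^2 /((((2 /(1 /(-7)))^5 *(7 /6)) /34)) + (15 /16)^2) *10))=47225249792 /645455625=73.17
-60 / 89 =-0.67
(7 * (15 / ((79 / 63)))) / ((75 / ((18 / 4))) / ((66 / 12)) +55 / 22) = 87318 / 5767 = 15.14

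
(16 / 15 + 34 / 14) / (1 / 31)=11377 / 105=108.35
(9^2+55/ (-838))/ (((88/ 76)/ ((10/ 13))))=53.77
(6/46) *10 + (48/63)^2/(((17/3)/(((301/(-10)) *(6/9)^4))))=2312078/3325455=0.70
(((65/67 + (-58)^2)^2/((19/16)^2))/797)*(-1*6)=-78073428801024/1291561613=-60448.86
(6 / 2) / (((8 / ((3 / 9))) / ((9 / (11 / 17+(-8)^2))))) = 0.02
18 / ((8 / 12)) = 27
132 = 132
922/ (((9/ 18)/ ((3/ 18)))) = 922/ 3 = 307.33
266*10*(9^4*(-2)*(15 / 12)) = -43630650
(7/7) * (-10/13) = -10/13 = -0.77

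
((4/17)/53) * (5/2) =10/901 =0.01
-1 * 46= -46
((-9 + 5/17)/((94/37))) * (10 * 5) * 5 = -856.70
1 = 1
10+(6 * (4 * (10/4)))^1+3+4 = 77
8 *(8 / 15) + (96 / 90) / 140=4.27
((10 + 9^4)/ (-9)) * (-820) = 5388220/ 9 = 598691.11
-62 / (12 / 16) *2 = -496 / 3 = -165.33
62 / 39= 1.59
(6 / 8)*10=15 / 2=7.50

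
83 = 83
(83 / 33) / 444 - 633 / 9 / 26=-514183 / 190476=-2.70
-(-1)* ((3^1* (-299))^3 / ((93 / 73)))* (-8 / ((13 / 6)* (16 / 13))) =52686601929 / 31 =1699567804.16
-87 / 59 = -1.47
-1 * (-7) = 7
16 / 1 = 16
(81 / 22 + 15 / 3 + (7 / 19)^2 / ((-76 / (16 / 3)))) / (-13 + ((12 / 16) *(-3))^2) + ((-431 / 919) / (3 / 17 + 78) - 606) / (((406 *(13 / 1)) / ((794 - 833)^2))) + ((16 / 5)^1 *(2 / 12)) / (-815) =-117327632078930220917 / 667656912933814650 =-175.73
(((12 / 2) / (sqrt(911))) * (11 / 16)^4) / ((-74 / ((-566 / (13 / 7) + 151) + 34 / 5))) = 419596419 * sqrt(911) / 143586426880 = 0.09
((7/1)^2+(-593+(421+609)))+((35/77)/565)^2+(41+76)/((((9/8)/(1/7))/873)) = 145534345513/10815343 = 13456.29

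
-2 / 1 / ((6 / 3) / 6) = -6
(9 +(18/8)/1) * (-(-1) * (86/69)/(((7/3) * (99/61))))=13115/3542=3.70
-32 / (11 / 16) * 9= -4608 / 11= -418.91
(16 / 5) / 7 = 16 / 35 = 0.46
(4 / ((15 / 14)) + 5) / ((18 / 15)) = 131 / 18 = 7.28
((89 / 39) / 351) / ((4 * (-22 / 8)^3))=-1424 / 18220059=-0.00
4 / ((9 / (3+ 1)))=1.78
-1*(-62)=62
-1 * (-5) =5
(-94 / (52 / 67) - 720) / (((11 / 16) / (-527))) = 644753.17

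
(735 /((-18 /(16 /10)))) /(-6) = 10.89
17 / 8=2.12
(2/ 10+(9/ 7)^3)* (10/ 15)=7976/ 5145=1.55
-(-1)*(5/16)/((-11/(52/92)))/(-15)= 13/12144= 0.00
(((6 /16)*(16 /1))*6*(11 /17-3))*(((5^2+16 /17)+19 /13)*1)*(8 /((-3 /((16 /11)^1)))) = 372080640 /41327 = 9003.33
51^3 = 132651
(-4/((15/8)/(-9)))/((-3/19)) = -121.60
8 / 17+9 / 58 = 617 / 986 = 0.63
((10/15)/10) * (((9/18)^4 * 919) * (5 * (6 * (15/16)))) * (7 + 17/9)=22975/24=957.29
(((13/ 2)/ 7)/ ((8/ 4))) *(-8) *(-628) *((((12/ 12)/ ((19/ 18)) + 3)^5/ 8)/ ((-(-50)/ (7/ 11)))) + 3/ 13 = 2518725531909/ 708164314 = 3556.70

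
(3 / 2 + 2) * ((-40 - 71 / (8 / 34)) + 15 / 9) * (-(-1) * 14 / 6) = -199969 / 72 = -2777.35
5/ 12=0.42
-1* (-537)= 537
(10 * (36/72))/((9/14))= 70/9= 7.78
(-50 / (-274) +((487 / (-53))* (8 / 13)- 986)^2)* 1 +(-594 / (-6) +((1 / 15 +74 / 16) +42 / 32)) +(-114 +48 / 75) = 76746306592867021 / 78044132400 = 983370.62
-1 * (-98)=98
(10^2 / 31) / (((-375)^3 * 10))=-2 / 326953125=-0.00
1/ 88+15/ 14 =667/ 616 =1.08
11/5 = 2.20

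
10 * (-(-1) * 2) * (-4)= -80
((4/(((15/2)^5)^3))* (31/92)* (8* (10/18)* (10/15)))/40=2031616/271932105926513671875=0.00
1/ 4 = 0.25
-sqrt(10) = -3.16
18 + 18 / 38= 351 / 19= 18.47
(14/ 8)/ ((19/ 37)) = 259/ 76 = 3.41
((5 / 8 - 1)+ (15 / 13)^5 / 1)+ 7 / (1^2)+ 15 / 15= 28723873 / 2970344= 9.67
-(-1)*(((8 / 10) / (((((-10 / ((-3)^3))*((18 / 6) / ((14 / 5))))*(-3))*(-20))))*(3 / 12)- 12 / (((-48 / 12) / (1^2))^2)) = -927 / 1250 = -0.74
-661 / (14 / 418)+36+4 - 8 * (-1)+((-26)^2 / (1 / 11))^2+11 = 386920936 / 7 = 55274419.43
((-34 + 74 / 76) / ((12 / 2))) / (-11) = 1255 / 2508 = 0.50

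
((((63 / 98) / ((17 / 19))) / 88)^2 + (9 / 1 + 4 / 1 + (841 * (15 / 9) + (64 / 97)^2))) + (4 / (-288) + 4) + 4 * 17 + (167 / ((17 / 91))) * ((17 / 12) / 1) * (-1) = 8196935063754721 / 37145416847616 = 220.67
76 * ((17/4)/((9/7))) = 251.22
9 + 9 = 18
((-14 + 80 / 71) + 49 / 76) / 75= -4399 / 26980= -0.16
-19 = -19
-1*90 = -90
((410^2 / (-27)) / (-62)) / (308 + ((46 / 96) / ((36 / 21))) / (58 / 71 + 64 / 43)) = 548678400 / 1683554789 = 0.33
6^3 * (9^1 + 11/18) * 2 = 4152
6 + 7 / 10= 67 / 10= 6.70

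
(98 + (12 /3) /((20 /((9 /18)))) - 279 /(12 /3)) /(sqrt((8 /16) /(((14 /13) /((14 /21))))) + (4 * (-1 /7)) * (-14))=47628 /13375 - 567 * sqrt(546) /53500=3.31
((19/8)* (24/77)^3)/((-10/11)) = -16416/207515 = -0.08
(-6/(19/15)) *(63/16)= -2835/152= -18.65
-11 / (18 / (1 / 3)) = -0.20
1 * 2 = 2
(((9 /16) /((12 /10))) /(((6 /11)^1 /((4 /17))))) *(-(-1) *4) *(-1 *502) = -13805 /34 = -406.03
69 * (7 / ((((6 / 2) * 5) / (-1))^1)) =-161 / 5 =-32.20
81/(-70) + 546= 38139/70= 544.84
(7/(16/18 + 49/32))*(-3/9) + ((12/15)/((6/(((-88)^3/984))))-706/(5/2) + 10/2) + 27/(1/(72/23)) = -286.18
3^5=243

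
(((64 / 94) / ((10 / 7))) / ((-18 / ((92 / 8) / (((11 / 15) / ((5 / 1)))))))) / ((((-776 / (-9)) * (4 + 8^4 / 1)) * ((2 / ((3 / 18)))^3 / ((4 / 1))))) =-161 / 11843187840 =-0.00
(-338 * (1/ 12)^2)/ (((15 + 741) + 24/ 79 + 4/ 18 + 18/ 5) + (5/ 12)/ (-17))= -1134835/ 367493878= -0.00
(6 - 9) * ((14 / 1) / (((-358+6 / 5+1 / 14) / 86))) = 252840 / 24971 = 10.13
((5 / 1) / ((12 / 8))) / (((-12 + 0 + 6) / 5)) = -25 / 9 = -2.78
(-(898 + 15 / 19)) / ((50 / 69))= -1178313 / 950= -1240.33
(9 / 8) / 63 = 1 / 56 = 0.02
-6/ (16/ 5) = -15/ 8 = -1.88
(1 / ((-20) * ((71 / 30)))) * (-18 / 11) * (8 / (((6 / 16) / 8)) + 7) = 4797 / 781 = 6.14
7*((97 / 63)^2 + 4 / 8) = 22787 / 1134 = 20.09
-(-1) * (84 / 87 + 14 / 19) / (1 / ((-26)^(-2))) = 469 / 186238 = 0.00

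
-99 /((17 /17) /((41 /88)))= -369 /8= -46.12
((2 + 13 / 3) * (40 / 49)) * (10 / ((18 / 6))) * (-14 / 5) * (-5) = 15200 / 63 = 241.27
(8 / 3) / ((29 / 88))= 704 / 87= 8.09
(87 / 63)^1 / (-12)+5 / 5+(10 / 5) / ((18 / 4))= 335 / 252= 1.33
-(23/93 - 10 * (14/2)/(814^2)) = -7616599/30810714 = -0.25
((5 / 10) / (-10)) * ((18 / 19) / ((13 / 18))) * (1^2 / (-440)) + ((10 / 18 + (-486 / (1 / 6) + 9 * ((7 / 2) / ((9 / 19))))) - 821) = -17948229571 / 4890600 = -3669.94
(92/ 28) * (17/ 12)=391/ 84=4.65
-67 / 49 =-1.37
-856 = -856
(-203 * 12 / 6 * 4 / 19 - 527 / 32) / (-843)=61981 / 512544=0.12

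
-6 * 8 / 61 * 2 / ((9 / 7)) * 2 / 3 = -448 / 549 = -0.82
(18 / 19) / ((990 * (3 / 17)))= 17 / 3135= 0.01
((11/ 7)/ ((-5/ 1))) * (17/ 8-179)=3113/ 56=55.59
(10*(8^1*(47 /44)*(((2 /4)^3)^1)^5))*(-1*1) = -235 /90112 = -0.00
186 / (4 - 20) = -93 / 8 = -11.62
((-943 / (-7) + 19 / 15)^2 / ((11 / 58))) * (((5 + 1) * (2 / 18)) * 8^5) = 70444970934272 / 33075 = 2129855508.22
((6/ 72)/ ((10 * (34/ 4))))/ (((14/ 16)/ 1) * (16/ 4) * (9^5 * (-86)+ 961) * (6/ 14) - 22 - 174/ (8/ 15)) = -1/ 7768552305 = -0.00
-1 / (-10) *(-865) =-173 / 2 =-86.50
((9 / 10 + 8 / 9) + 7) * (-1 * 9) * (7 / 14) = -791 / 20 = -39.55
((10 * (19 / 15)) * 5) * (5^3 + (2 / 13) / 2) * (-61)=-6281780 / 13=-483213.85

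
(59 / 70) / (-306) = -59 / 21420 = -0.00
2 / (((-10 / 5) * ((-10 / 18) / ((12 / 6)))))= 18 / 5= 3.60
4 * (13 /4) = 13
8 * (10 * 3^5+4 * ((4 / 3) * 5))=58960 / 3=19653.33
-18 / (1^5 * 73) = -18 / 73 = -0.25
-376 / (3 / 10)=-3760 / 3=-1253.33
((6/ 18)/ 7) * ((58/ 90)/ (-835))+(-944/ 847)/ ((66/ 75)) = -190027657/ 150036975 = -1.27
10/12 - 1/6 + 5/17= 49/51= 0.96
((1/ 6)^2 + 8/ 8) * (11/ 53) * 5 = 2035/ 1908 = 1.07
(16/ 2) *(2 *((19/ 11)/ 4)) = 76/ 11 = 6.91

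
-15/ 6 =-5/ 2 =-2.50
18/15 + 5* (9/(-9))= -19/5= -3.80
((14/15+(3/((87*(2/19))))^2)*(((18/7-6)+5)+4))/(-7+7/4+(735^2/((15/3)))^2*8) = 682643/10995712249169865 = 0.00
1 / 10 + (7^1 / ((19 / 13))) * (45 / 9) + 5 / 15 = 13897 / 570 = 24.38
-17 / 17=-1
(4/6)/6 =1/9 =0.11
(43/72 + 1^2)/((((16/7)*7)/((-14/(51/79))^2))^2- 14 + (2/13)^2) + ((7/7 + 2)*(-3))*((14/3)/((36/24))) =-447099379712794123/15902922683564496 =-28.11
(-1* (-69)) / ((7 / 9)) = 621 / 7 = 88.71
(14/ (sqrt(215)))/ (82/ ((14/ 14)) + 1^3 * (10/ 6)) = 42 * sqrt(215)/ 53965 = 0.01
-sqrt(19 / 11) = -sqrt(209) / 11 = -1.31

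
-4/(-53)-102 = -5402/53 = -101.92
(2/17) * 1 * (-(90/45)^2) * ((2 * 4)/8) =-8/17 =-0.47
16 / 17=0.94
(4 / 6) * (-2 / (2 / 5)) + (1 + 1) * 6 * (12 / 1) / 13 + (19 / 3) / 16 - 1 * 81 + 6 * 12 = -179 / 208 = -0.86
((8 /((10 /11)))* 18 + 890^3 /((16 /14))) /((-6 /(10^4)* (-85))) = 616848033400 /51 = 12095059478.43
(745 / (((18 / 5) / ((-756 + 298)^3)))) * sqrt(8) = -357867872200 * sqrt(2) / 9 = -56233510933.65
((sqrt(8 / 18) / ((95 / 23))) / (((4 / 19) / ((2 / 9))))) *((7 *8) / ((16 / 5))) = 161 / 54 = 2.98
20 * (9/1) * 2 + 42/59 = 21282/59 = 360.71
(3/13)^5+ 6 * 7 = 15594549/371293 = 42.00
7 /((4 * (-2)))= -7 /8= -0.88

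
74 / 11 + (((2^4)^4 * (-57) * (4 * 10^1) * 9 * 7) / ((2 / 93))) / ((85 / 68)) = -350185586681.27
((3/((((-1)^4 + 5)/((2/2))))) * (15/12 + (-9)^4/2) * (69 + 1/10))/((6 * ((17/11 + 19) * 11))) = 9070757/108480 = 83.62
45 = 45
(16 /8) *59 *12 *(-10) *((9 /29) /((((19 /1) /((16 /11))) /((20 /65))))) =-8156160 /78793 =-103.51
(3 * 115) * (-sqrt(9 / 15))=-69 * sqrt(15)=-267.24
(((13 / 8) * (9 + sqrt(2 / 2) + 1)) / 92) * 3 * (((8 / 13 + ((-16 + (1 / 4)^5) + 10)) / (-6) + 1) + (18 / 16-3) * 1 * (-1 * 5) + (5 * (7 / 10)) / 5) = 52593717 / 7536640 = 6.98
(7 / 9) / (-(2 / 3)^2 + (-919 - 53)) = -7 / 8752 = -0.00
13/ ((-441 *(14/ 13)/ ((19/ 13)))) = -247/ 6174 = -0.04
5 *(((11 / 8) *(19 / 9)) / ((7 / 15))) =5225 / 168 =31.10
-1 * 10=-10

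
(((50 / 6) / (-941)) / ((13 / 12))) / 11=-100 / 134563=-0.00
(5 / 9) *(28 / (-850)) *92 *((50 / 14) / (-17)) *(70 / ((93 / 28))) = 1803200 / 241893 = 7.45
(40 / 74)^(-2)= 1369 / 400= 3.42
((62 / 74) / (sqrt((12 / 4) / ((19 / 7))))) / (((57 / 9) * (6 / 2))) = 31 * sqrt(399) / 14763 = 0.04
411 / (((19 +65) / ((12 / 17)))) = 3.45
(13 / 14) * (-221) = -2873 / 14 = -205.21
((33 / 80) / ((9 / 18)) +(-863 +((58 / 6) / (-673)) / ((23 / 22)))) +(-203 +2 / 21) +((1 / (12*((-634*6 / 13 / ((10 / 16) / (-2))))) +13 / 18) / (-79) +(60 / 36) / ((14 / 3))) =-11094413077872823 / 10419779247360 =-1064.75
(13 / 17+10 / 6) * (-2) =-248 / 51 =-4.86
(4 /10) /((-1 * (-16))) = 1 /40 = 0.02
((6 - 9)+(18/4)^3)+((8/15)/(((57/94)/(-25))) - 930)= -1181765/1368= -863.86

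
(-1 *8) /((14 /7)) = -4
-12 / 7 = -1.71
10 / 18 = 5 / 9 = 0.56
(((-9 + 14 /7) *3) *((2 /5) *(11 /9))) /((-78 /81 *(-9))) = -77 /65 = -1.18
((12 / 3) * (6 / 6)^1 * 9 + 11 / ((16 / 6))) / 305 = 321 / 2440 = 0.13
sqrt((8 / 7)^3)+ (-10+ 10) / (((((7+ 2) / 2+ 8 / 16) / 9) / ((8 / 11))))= 16 *sqrt(14) / 49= 1.22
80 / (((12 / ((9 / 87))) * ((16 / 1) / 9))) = 45 / 116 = 0.39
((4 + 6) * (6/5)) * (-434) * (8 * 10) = -416640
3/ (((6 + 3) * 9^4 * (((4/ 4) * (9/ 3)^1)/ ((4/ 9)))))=0.00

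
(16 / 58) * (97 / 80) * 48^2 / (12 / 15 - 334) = -55872 / 24157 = -2.31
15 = 15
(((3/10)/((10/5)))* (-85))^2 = 2601/16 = 162.56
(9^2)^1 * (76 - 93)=-1377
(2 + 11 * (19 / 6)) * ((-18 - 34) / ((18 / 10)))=-28730 / 27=-1064.07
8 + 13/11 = 101/11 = 9.18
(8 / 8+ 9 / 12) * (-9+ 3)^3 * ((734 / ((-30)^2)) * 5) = -7707 / 5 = -1541.40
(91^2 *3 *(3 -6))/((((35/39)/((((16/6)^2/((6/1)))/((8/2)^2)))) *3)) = -30758/15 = -2050.53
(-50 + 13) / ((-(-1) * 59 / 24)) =-888 / 59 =-15.05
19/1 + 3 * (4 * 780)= 9379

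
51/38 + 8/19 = 67/38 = 1.76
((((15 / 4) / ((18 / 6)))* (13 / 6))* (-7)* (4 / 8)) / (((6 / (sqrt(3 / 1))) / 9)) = -455* sqrt(3) / 32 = -24.63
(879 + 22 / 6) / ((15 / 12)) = 10592 / 15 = 706.13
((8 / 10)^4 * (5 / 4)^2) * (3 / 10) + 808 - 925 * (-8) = 1026024 / 125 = 8208.19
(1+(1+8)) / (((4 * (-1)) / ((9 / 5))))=-4.50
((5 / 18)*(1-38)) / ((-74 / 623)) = 3115 / 36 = 86.53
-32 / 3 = -10.67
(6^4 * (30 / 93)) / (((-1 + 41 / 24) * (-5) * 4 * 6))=-2592 / 527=-4.92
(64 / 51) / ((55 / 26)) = 1664 / 2805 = 0.59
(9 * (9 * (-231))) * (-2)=37422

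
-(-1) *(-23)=-23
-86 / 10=-43 / 5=-8.60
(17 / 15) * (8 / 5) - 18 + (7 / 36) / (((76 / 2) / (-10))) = -277667 / 17100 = -16.24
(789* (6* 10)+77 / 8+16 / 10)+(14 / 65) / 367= 9036507891 / 190840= 47351.23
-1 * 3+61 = 58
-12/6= -2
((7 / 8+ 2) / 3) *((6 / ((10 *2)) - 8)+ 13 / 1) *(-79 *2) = -96301 / 120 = -802.51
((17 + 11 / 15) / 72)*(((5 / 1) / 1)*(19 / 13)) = 2527 / 1404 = 1.80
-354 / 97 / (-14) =177 / 679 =0.26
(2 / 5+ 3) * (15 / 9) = 17 / 3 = 5.67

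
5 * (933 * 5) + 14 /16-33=186343 /8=23292.88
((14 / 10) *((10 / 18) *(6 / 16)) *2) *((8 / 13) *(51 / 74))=119 / 481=0.25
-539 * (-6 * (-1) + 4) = -5390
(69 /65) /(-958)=-69 /62270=-0.00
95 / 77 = 1.23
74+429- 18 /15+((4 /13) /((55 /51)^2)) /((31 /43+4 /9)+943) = 501.80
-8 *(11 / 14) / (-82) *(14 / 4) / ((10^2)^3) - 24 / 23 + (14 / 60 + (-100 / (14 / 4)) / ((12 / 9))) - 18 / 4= -529506794687 / 19803000000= -26.74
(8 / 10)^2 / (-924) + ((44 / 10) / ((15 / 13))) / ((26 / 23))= 19477 / 5775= 3.37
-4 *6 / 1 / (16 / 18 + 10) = -108 / 49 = -2.20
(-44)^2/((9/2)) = 3872/9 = 430.22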